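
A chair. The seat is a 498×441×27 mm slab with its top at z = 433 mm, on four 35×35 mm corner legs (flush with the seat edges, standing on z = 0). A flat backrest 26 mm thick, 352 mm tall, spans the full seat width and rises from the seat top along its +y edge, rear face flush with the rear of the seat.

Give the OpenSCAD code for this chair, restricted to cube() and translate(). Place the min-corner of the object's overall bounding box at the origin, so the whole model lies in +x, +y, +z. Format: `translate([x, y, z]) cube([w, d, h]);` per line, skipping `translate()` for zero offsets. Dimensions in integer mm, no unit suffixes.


translate([0, 0, 406]) cube([498, 441, 27]);
cube([35, 35, 406]);
translate([463, 0, 0]) cube([35, 35, 406]);
translate([0, 406, 0]) cube([35, 35, 406]);
translate([463, 406, 0]) cube([35, 35, 406]);
translate([0, 415, 433]) cube([498, 26, 352]);


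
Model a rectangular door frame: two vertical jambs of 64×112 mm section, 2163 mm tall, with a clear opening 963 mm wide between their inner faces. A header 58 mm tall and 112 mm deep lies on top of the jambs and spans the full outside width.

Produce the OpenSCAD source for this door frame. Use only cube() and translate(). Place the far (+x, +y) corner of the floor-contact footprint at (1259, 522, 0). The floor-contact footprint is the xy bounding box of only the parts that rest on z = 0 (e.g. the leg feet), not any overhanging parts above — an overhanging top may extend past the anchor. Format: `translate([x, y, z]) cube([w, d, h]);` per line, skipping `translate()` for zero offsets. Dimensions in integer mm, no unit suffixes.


translate([168, 410, 0]) cube([64, 112, 2163]);
translate([1195, 410, 0]) cube([64, 112, 2163]);
translate([168, 410, 2163]) cube([1091, 112, 58]);


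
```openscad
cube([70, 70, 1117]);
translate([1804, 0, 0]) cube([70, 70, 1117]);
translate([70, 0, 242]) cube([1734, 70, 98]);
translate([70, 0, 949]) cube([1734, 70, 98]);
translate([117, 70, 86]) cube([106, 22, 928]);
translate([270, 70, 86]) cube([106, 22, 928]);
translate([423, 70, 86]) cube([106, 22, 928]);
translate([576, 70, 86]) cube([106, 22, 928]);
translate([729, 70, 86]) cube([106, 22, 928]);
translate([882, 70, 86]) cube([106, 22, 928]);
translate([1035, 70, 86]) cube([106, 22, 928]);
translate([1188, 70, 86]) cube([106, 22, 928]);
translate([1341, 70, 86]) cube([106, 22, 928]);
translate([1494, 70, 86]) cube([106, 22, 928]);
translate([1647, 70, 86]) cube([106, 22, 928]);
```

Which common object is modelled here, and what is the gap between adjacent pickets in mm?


A fence section. The picket gap is 47 mm.

Two posts, two rails, 11 pickets — a fence section. Span 1734 mm holds 11 pickets of 106 mm with 12 equal gaps: ⌊(1734 − 11·106) / 12⌋ = 47 mm.


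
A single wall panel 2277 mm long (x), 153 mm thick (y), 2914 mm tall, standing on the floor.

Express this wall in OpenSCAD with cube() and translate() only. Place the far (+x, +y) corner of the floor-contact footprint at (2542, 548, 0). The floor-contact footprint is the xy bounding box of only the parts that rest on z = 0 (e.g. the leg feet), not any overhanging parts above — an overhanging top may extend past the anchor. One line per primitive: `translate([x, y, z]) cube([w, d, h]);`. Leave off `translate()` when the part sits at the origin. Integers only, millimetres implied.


translate([265, 395, 0]) cube([2277, 153, 2914]);


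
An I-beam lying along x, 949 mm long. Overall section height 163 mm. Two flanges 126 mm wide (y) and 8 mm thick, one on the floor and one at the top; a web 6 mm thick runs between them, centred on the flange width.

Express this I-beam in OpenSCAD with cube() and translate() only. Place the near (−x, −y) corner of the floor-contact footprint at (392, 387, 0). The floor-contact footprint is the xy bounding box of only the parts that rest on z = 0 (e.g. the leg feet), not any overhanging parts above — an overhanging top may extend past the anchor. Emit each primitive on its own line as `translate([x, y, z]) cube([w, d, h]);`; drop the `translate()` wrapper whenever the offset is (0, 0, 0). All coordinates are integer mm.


translate([392, 387, 0]) cube([949, 126, 8]);
translate([392, 447, 8]) cube([949, 6, 147]);
translate([392, 387, 155]) cube([949, 126, 8]);


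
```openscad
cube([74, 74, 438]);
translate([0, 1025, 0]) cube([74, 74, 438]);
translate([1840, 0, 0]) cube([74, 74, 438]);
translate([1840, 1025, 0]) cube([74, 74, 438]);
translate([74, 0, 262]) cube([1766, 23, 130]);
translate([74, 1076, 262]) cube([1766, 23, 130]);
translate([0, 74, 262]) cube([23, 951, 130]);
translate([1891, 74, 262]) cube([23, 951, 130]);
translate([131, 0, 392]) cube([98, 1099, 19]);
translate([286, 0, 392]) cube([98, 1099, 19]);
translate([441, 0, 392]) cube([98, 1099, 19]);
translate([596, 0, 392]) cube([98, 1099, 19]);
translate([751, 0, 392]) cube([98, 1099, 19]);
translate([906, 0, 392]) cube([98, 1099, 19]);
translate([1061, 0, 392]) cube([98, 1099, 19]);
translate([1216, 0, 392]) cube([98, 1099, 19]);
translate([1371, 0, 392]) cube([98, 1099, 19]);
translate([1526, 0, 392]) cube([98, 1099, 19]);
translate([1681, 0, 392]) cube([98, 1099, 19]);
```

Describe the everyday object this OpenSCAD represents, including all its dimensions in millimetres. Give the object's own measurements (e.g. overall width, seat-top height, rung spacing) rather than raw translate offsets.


A bed frame 1914 mm long (x) by 1099 mm wide (y). Four 74×74 mm corner posts, 438 mm tall, at the corners of the footprint. Four rails of 23 mm thickness and 130 mm height run between adjacent posts with their undersides at z = 262 mm, their outer faces flush with the outside of the frame (the two x-running rails run between the posts' inner faces; the two y-running rails run between the posts' inner faces). 11 slats, each 98 mm wide (x) and 19 mm thick, lie across the top of the two x-running rails, running the full 1099 mm width of the frame in y; along x they sit between the end posts with a 57 mm gap after the −x posts and between neighbouring slats, leaving 61 mm before the +x posts.


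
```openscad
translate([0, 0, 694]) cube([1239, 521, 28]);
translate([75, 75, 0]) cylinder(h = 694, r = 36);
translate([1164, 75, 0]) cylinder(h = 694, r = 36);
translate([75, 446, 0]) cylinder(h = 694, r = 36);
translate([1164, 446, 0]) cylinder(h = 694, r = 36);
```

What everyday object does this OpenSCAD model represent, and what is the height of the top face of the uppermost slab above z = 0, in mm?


A table. The table height is 722 mm.

A 1239×521×28 slab sits at z = 694 on four Ø72 mm round legs — a table. The top surface is at 694 + 28 = 722 mm.


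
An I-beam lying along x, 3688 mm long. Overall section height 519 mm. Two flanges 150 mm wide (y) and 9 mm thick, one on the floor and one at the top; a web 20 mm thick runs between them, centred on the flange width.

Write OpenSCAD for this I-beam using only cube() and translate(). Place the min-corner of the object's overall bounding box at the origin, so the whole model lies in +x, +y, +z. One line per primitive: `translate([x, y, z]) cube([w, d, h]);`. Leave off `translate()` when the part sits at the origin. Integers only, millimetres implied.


cube([3688, 150, 9]);
translate([0, 65, 9]) cube([3688, 20, 501]);
translate([0, 0, 510]) cube([3688, 150, 9]);


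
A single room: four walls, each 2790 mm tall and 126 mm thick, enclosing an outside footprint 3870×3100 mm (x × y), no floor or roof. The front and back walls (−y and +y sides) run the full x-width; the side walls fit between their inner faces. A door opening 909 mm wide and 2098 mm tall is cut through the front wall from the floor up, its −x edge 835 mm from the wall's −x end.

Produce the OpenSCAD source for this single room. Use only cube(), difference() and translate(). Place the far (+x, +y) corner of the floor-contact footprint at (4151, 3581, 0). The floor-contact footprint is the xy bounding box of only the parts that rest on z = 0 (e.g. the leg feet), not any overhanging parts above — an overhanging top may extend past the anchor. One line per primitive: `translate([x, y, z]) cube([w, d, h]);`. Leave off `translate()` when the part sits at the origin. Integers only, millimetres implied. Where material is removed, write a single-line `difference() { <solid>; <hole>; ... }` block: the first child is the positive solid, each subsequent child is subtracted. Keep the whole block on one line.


difference() { translate([281, 481, 0]) cube([3870, 126, 2790]); translate([1116, 481, 0]) cube([909, 126, 2098]); }
translate([281, 3455, 0]) cube([3870, 126, 2790]);
translate([281, 607, 0]) cube([126, 2848, 2790]);
translate([4025, 607, 0]) cube([126, 2848, 2790]);


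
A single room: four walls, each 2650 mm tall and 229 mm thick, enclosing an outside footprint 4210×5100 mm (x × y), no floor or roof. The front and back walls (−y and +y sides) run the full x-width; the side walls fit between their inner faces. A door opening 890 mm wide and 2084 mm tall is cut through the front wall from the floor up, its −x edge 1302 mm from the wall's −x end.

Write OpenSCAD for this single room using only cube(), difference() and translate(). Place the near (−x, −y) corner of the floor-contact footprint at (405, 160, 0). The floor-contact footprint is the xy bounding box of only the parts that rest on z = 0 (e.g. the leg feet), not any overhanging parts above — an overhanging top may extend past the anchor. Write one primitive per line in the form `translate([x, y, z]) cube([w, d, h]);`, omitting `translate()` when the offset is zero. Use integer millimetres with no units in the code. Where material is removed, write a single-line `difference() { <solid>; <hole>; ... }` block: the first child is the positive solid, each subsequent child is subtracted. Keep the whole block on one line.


difference() { translate([405, 160, 0]) cube([4210, 229, 2650]); translate([1707, 160, 0]) cube([890, 229, 2084]); }
translate([405, 5031, 0]) cube([4210, 229, 2650]);
translate([405, 389, 0]) cube([229, 4642, 2650]);
translate([4386, 389, 0]) cube([229, 4642, 2650]);


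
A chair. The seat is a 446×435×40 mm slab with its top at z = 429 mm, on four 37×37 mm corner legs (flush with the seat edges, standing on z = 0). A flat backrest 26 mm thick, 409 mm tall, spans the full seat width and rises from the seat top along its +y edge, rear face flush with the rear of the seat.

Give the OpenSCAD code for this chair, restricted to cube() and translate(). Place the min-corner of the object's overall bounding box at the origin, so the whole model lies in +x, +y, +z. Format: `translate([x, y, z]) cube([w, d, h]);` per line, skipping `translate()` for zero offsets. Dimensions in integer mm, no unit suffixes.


// leg_h = 429 - 40 = 389
translate([0, 0, 389]) cube([446, 435, 40]);
cube([37, 37, 389]);
translate([409, 0, 0]) cube([37, 37, 389]);
translate([0, 398, 0]) cube([37, 37, 389]);
translate([409, 398, 0]) cube([37, 37, 389]);
translate([0, 409, 429]) cube([446, 26, 409]);


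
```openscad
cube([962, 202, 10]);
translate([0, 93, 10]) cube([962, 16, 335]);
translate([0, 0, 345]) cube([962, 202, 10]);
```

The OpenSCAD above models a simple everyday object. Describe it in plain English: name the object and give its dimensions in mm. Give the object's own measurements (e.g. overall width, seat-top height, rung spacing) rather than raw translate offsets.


An I-beam lying along x, 962 mm long. Overall section height 355 mm. Two flanges 202 mm wide (y) and 10 mm thick, one on the floor and one at the top; a web 16 mm thick runs between them, centred on the flange width.


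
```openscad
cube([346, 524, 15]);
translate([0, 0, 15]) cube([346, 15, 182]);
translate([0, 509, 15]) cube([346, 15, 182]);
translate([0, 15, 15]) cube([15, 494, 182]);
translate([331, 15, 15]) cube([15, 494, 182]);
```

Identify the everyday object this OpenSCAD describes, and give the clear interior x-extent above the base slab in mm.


An open box. The internal width is 316 mm.

A 346×524 base slab with four walls standing on it — an open box. The base is 346 mm wide and the walls are 15 mm thick, so the internal width is 346 − 2 × 15 = 316 mm.


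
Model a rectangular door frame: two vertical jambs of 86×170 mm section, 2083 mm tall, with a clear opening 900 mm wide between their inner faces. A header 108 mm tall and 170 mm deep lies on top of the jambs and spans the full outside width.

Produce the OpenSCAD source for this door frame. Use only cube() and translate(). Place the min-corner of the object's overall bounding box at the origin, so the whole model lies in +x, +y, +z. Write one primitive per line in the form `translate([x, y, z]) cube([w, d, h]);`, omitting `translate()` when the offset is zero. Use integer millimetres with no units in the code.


cube([86, 170, 2083]);
translate([986, 0, 0]) cube([86, 170, 2083]);
translate([0, 0, 2083]) cube([1072, 170, 108]);


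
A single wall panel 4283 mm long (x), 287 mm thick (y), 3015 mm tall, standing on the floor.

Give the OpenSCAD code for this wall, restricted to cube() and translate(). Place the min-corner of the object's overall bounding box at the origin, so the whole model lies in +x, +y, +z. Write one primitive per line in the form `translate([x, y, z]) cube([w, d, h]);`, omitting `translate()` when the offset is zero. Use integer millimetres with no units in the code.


cube([4283, 287, 3015]);


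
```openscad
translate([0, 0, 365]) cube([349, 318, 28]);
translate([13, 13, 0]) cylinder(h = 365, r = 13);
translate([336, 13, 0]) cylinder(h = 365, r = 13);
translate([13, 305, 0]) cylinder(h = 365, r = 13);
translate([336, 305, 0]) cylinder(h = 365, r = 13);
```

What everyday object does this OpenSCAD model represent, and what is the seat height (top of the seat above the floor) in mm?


A stool. The seat height is 393 mm.

A 349×318×28 slab at z = 365 on four corner cylinders — a stool. The seat top is 365 + 28 = 393 mm.


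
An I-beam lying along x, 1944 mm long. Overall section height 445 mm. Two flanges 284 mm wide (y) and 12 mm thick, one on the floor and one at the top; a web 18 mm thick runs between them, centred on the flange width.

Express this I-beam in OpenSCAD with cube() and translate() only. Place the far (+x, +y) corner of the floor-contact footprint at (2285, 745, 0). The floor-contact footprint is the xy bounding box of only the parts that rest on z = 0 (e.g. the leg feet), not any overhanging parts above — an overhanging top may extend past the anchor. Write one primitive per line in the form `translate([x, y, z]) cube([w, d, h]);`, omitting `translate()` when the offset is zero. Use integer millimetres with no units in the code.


translate([341, 461, 0]) cube([1944, 284, 12]);
translate([341, 594, 12]) cube([1944, 18, 421]);
translate([341, 461, 433]) cube([1944, 284, 12]);


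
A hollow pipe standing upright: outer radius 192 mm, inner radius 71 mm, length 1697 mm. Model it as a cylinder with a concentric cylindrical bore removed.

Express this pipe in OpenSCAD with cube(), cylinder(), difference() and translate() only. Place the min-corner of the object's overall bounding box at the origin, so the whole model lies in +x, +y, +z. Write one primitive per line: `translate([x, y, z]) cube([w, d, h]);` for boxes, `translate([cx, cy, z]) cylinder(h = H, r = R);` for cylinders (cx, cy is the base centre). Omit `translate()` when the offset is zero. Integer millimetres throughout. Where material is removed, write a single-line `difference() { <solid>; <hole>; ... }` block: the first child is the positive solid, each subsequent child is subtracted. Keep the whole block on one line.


difference() { translate([192, 192, 0]) cylinder(h = 1697, r = 192); translate([192, 192, 0]) cylinder(h = 1697, r = 71); }


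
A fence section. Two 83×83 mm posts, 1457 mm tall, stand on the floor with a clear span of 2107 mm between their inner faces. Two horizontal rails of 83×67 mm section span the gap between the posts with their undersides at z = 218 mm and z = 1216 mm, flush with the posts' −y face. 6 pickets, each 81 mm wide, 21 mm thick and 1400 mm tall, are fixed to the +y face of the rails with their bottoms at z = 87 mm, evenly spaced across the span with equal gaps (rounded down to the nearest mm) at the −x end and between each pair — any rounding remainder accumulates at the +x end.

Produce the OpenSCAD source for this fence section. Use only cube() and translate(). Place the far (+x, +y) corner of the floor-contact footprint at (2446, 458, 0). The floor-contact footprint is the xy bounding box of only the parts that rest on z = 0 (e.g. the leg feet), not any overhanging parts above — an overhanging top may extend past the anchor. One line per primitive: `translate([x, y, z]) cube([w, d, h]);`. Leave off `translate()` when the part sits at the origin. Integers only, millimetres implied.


translate([173, 375, 0]) cube([83, 83, 1457]);
translate([2363, 375, 0]) cube([83, 83, 1457]);
translate([256, 375, 218]) cube([2107, 83, 67]);
translate([256, 375, 1216]) cube([2107, 83, 67]);
translate([487, 458, 87]) cube([81, 21, 1400]);
translate([799, 458, 87]) cube([81, 21, 1400]);
translate([1111, 458, 87]) cube([81, 21, 1400]);
translate([1423, 458, 87]) cube([81, 21, 1400]);
translate([1735, 458, 87]) cube([81, 21, 1400]);
translate([2047, 458, 87]) cube([81, 21, 1400]);


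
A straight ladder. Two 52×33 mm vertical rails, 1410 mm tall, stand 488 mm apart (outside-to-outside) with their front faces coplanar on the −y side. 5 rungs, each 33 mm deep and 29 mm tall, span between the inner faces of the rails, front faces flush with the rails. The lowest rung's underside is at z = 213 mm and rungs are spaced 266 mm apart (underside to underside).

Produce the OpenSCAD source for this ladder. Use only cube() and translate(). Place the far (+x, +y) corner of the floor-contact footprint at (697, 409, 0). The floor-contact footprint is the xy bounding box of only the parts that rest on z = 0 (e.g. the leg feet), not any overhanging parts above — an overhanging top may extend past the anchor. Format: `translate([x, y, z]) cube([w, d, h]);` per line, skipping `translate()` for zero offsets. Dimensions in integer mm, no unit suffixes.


translate([209, 376, 0]) cube([52, 33, 1410]);
translate([645, 376, 0]) cube([52, 33, 1410]);
translate([261, 376, 213]) cube([384, 33, 29]);
translate([261, 376, 479]) cube([384, 33, 29]);
translate([261, 376, 745]) cube([384, 33, 29]);
translate([261, 376, 1011]) cube([384, 33, 29]);
translate([261, 376, 1277]) cube([384, 33, 29]);


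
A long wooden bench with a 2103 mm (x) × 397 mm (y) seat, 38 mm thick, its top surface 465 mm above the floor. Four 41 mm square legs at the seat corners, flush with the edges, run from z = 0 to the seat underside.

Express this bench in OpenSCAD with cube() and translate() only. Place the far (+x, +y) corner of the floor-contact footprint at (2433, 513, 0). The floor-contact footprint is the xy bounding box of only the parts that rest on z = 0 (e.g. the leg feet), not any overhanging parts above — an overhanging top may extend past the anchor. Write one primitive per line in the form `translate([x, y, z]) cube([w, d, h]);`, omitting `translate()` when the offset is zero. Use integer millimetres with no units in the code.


translate([330, 116, 427]) cube([2103, 397, 38]);
translate([330, 116, 0]) cube([41, 41, 427]);
translate([330, 472, 0]) cube([41, 41, 427]);
translate([2392, 116, 0]) cube([41, 41, 427]);
translate([2392, 472, 0]) cube([41, 41, 427]);


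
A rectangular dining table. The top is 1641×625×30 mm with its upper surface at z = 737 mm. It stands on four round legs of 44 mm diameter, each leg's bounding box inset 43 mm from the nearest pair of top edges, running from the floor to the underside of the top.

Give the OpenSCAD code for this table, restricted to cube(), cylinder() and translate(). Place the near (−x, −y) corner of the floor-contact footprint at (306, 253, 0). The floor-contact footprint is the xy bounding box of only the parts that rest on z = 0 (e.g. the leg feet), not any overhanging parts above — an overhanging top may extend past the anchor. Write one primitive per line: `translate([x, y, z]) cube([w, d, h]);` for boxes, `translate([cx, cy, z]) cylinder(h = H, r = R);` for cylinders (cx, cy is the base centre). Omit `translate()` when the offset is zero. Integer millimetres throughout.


// leg_h = 737 - 30 = 707
translate([263, 210, 707]) cube([1641, 625, 30]);
translate([328, 275, 0]) cylinder(h = 707, r = 22);
translate([1839, 275, 0]) cylinder(h = 707, r = 22);
translate([328, 770, 0]) cylinder(h = 707, r = 22);
translate([1839, 770, 0]) cylinder(h = 707, r = 22);


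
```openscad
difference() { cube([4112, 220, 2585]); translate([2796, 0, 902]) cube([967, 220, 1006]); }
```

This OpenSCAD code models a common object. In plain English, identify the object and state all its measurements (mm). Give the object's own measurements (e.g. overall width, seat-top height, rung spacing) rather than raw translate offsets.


A wall 4112 mm long (x), 220 mm thick (y), 2585 mm tall, with a rectangular window opening cut through it. The opening is 967 mm wide and 1006 mm tall; its sill is at z = 902 mm and its near (−x) edge is 2796 mm from the wall's −x end. The opening passes through the full wall thickness.


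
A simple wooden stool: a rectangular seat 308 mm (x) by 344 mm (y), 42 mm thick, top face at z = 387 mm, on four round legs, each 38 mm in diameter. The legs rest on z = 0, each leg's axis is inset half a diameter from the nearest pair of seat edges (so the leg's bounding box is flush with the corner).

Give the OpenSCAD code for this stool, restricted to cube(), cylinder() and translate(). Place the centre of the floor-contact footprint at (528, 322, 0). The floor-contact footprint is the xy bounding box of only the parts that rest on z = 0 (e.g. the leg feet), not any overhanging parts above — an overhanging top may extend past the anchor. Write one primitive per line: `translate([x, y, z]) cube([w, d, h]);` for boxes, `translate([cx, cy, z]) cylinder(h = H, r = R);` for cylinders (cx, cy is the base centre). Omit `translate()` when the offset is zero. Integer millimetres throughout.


translate([374, 150, 345]) cube([308, 344, 42]);
translate([393, 169, 0]) cylinder(h = 345, r = 19);
translate([663, 169, 0]) cylinder(h = 345, r = 19);
translate([393, 475, 0]) cylinder(h = 345, r = 19);
translate([663, 475, 0]) cylinder(h = 345, r = 19);


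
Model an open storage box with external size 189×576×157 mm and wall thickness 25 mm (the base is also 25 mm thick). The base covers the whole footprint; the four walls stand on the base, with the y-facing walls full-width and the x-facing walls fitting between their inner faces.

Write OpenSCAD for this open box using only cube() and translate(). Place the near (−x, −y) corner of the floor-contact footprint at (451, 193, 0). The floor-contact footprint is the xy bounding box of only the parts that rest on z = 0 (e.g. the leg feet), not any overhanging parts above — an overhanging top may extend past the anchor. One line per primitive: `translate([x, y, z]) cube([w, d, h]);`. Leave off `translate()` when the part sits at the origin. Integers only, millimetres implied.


translate([451, 193, 0]) cube([189, 576, 25]);
translate([451, 193, 25]) cube([189, 25, 132]);
translate([451, 744, 25]) cube([189, 25, 132]);
translate([451, 218, 25]) cube([25, 526, 132]);
translate([615, 218, 25]) cube([25, 526, 132]);


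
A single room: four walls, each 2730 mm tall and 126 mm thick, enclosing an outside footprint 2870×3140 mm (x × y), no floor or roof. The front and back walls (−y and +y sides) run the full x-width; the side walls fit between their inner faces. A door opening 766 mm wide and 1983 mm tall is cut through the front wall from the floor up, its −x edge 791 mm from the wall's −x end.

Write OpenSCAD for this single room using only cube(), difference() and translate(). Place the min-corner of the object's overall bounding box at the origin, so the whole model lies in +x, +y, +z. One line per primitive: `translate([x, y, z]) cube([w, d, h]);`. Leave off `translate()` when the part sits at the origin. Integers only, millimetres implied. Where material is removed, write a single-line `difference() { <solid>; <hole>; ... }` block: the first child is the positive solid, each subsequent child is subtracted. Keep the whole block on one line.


difference() { cube([2870, 126, 2730]); translate([791, 0, 0]) cube([766, 126, 1983]); }
translate([0, 3014, 0]) cube([2870, 126, 2730]);
translate([0, 126, 0]) cube([126, 2888, 2730]);
translate([2744, 126, 0]) cube([126, 2888, 2730]);


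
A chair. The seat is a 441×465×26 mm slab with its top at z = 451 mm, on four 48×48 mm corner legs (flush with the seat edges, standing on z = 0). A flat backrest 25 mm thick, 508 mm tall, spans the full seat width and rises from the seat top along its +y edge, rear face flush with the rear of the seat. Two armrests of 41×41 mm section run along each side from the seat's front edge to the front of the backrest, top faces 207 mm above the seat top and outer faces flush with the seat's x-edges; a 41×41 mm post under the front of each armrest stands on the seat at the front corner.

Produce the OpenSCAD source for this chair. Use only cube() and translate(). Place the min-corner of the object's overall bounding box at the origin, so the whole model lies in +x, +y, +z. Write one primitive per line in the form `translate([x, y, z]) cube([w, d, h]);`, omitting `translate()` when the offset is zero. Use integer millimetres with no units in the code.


translate([0, 0, 425]) cube([441, 465, 26]);
cube([48, 48, 425]);
translate([393, 0, 0]) cube([48, 48, 425]);
translate([0, 417, 0]) cube([48, 48, 425]);
translate([393, 417, 0]) cube([48, 48, 425]);
translate([0, 440, 451]) cube([441, 25, 508]);
translate([0, 0, 617]) cube([41, 440, 41]);
translate([400, 0, 617]) cube([41, 440, 41]);
translate([0, 0, 451]) cube([41, 41, 166]);
translate([400, 0, 451]) cube([41, 41, 166]);


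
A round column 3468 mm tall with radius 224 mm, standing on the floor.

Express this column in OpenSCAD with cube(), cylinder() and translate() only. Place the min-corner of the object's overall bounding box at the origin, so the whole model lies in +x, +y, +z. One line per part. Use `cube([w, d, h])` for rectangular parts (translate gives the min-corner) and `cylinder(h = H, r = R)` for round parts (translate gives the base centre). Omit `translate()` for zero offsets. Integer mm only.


translate([224, 224, 0]) cylinder(h = 3468, r = 224);


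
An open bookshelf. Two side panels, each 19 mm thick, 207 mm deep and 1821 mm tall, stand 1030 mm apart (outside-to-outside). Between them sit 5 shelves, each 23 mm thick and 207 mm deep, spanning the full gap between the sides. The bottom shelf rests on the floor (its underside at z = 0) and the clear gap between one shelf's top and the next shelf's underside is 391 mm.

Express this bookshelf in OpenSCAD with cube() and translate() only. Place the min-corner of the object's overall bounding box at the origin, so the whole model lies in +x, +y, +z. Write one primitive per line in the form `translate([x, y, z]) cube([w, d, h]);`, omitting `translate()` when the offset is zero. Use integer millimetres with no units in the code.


cube([19, 207, 1821]);
translate([1011, 0, 0]) cube([19, 207, 1821]);
translate([19, 0, 0]) cube([992, 207, 23]);
translate([19, 0, 414]) cube([992, 207, 23]);
translate([19, 0, 828]) cube([992, 207, 23]);
translate([19, 0, 1242]) cube([992, 207, 23]);
translate([19, 0, 1656]) cube([992, 207, 23]);


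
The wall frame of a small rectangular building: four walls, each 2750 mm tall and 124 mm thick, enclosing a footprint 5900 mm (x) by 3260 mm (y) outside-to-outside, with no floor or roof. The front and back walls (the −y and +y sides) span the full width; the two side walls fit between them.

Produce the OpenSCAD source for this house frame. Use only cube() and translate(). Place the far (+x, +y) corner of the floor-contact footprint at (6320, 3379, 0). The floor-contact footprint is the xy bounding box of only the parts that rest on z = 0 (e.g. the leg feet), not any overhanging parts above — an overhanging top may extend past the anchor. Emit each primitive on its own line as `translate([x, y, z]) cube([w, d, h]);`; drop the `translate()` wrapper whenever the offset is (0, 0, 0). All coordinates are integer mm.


translate([420, 119, 0]) cube([5900, 124, 2750]);
translate([420, 3255, 0]) cube([5900, 124, 2750]);
translate([420, 243, 0]) cube([124, 3012, 2750]);
translate([6196, 243, 0]) cube([124, 3012, 2750]);


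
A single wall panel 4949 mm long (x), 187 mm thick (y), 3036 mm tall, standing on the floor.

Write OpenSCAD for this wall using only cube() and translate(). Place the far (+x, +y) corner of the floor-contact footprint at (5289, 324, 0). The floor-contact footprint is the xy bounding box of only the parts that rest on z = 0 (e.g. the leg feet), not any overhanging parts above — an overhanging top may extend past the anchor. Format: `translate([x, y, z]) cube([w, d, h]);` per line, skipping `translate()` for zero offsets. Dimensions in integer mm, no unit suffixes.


translate([340, 137, 0]) cube([4949, 187, 3036]);


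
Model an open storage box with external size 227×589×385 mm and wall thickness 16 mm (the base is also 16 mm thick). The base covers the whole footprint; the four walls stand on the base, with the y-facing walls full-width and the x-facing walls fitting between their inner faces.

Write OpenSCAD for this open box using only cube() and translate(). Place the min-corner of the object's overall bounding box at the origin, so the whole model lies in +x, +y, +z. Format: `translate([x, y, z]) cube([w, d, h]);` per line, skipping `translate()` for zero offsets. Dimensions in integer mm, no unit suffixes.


cube([227, 589, 16]);
translate([0, 0, 16]) cube([227, 16, 369]);
translate([0, 573, 16]) cube([227, 16, 369]);
translate([0, 16, 16]) cube([16, 557, 369]);
translate([211, 16, 16]) cube([16, 557, 369]);


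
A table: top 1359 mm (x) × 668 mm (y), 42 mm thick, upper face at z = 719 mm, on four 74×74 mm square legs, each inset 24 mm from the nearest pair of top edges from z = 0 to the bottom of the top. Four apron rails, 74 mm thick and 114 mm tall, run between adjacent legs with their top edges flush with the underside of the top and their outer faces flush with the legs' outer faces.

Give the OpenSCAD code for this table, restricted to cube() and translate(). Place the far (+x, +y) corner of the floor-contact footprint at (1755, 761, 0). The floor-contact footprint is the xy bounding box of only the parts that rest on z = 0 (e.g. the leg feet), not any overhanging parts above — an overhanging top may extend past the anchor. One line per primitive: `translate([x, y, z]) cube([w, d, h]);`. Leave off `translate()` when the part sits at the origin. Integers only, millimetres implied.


translate([420, 117, 677]) cube([1359, 668, 42]);
translate([444, 141, 0]) cube([74, 74, 677]);
translate([1681, 141, 0]) cube([74, 74, 677]);
translate([444, 687, 0]) cube([74, 74, 677]);
translate([1681, 687, 0]) cube([74, 74, 677]);
translate([518, 141, 563]) cube([1163, 74, 114]);
translate([518, 687, 563]) cube([1163, 74, 114]);
translate([444, 215, 563]) cube([74, 472, 114]);
translate([1681, 215, 563]) cube([74, 472, 114]);


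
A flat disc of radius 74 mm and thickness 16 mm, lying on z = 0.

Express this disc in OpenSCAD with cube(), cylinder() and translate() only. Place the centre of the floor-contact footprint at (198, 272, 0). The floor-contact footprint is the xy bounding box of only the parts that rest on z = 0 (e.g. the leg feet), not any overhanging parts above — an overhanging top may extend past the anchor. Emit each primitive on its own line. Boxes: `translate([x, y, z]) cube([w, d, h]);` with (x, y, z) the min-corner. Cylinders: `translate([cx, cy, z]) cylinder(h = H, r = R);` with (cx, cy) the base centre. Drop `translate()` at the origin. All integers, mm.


translate([198, 272, 0]) cylinder(h = 16, r = 74);


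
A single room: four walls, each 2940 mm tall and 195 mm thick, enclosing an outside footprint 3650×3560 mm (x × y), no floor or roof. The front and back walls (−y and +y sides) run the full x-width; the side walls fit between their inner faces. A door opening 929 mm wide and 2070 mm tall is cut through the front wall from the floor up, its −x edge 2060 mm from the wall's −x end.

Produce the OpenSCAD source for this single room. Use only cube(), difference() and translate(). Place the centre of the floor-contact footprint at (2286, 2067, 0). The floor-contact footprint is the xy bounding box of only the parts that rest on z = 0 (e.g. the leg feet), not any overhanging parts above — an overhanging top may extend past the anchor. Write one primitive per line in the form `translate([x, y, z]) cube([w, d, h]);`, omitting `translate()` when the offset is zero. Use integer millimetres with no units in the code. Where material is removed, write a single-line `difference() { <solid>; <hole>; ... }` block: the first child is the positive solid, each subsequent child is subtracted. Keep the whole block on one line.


difference() { translate([461, 287, 0]) cube([3650, 195, 2940]); translate([2521, 287, 0]) cube([929, 195, 2070]); }
translate([461, 3652, 0]) cube([3650, 195, 2940]);
translate([461, 482, 0]) cube([195, 3170, 2940]);
translate([3916, 482, 0]) cube([195, 3170, 2940]);


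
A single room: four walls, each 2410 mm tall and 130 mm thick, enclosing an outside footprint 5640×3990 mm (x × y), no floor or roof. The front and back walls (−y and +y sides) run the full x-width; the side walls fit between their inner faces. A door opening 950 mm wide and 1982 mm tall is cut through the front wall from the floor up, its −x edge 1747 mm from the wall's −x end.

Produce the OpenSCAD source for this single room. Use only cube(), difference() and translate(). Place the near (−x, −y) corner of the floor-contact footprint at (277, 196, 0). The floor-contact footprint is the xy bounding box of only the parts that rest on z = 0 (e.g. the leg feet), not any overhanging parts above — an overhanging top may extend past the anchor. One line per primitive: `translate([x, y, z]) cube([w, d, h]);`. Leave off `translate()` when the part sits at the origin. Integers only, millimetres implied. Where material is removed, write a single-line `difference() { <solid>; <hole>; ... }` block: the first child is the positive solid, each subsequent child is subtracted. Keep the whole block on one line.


difference() { translate([277, 196, 0]) cube([5640, 130, 2410]); translate([2024, 196, 0]) cube([950, 130, 1982]); }
translate([277, 4056, 0]) cube([5640, 130, 2410]);
translate([277, 326, 0]) cube([130, 3730, 2410]);
translate([5787, 326, 0]) cube([130, 3730, 2410]);


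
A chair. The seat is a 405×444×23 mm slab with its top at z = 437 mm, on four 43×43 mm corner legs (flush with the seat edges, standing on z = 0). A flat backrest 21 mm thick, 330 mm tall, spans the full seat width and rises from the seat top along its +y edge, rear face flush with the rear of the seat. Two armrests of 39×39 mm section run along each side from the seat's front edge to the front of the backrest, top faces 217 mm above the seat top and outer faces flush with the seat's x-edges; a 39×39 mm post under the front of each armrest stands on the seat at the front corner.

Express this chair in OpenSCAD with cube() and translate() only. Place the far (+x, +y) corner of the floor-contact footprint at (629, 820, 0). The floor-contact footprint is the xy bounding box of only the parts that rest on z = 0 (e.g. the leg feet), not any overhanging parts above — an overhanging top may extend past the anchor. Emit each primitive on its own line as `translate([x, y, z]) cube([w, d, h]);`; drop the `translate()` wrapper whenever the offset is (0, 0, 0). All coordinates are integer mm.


translate([224, 376, 414]) cube([405, 444, 23]);
translate([224, 376, 0]) cube([43, 43, 414]);
translate([586, 376, 0]) cube([43, 43, 414]);
translate([224, 777, 0]) cube([43, 43, 414]);
translate([586, 777, 0]) cube([43, 43, 414]);
translate([224, 799, 437]) cube([405, 21, 330]);
translate([224, 376, 615]) cube([39, 423, 39]);
translate([590, 376, 615]) cube([39, 423, 39]);
translate([224, 376, 437]) cube([39, 39, 178]);
translate([590, 376, 437]) cube([39, 39, 178]);


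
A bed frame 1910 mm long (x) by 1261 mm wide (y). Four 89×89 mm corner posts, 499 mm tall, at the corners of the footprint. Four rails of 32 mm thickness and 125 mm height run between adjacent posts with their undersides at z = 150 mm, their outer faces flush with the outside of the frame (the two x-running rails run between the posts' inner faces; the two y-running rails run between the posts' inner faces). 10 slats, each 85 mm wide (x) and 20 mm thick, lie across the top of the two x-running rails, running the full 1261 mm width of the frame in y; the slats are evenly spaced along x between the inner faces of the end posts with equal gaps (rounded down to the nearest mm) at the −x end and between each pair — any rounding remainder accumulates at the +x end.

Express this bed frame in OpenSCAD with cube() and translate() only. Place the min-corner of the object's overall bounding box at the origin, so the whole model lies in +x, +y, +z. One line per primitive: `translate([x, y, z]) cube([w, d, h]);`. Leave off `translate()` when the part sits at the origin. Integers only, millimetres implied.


cube([89, 89, 499]);
translate([0, 1172, 0]) cube([89, 89, 499]);
translate([1821, 0, 0]) cube([89, 89, 499]);
translate([1821, 1172, 0]) cube([89, 89, 499]);
translate([89, 0, 150]) cube([1732, 32, 125]);
translate([89, 1229, 150]) cube([1732, 32, 125]);
translate([0, 89, 150]) cube([32, 1083, 125]);
translate([1878, 89, 150]) cube([32, 1083, 125]);
translate([169, 0, 275]) cube([85, 1261, 20]);
translate([334, 0, 275]) cube([85, 1261, 20]);
translate([499, 0, 275]) cube([85, 1261, 20]);
translate([664, 0, 275]) cube([85, 1261, 20]);
translate([829, 0, 275]) cube([85, 1261, 20]);
translate([994, 0, 275]) cube([85, 1261, 20]);
translate([1159, 0, 275]) cube([85, 1261, 20]);
translate([1324, 0, 275]) cube([85, 1261, 20]);
translate([1489, 0, 275]) cube([85, 1261, 20]);
translate([1654, 0, 275]) cube([85, 1261, 20]);


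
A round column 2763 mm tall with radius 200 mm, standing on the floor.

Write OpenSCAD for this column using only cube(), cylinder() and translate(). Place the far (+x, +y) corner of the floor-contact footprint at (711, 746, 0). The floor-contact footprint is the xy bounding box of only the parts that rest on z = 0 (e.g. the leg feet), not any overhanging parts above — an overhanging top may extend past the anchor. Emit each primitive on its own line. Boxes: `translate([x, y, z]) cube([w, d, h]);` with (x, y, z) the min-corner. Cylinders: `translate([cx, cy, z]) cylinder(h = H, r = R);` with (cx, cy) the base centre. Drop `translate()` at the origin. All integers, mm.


translate([511, 546, 0]) cylinder(h = 2763, r = 200);


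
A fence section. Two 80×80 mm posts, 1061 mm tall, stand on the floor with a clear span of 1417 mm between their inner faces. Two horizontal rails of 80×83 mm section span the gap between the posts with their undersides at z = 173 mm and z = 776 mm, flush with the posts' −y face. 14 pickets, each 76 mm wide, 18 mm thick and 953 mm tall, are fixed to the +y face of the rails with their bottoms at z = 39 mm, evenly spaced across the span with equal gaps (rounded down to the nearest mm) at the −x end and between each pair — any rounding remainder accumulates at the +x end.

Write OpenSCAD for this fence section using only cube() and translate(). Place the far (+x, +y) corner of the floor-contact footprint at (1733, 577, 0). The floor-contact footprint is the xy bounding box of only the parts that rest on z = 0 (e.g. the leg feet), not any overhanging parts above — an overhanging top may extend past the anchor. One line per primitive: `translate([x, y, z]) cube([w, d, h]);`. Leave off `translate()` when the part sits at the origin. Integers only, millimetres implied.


translate([156, 497, 0]) cube([80, 80, 1061]);
translate([1653, 497, 0]) cube([80, 80, 1061]);
translate([236, 497, 173]) cube([1417, 80, 83]);
translate([236, 497, 776]) cube([1417, 80, 83]);
translate([259, 577, 39]) cube([76, 18, 953]);
translate([358, 577, 39]) cube([76, 18, 953]);
translate([457, 577, 39]) cube([76, 18, 953]);
translate([556, 577, 39]) cube([76, 18, 953]);
translate([655, 577, 39]) cube([76, 18, 953]);
translate([754, 577, 39]) cube([76, 18, 953]);
translate([853, 577, 39]) cube([76, 18, 953]);
translate([952, 577, 39]) cube([76, 18, 953]);
translate([1051, 577, 39]) cube([76, 18, 953]);
translate([1150, 577, 39]) cube([76, 18, 953]);
translate([1249, 577, 39]) cube([76, 18, 953]);
translate([1348, 577, 39]) cube([76, 18, 953]);
translate([1447, 577, 39]) cube([76, 18, 953]);
translate([1546, 577, 39]) cube([76, 18, 953]);
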